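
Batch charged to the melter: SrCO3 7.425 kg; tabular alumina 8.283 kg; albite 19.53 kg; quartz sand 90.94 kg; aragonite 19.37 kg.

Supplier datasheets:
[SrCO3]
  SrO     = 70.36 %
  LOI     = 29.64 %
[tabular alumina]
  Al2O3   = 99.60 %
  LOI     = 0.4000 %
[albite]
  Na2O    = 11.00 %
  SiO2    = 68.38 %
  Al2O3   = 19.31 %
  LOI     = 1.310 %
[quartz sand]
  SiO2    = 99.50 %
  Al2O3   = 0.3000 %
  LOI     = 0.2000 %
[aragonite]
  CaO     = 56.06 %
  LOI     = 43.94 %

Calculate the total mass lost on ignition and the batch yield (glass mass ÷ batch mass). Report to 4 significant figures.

LOI loss = 11.18 kg; glass = 134.4 kg; yield = 92.32%

In-progress results are displayed rounded to four significant digits within the worked lines. Every computation runs at full precision from start to finish; each reported number sees exactly one rounding — the derived quantities, which include totals, yield, net glass mass, the five compositions, ignition loss, are computed in full precision, as they appear in the problem or answer text, starting from the weights on 134.4 kg of glass.
Per-material ignition loss:
  SrCO3: 7.425 × 0.2964 = 2.201 kg
  tabular alumina: 8.283 × 0.004000 = 0.03313 kg
  albite: 19.53 × 0.01310 = 0.2558 kg
  quartz sand: 90.94 × 0.002000 = 0.1819 kg
  aragonite: 19.37 × 0.4394 = 8.511 kg
Total LOI = 11.18 kg
Glass = batch − LOI = 145.5 − 11.18 = 134.4 kg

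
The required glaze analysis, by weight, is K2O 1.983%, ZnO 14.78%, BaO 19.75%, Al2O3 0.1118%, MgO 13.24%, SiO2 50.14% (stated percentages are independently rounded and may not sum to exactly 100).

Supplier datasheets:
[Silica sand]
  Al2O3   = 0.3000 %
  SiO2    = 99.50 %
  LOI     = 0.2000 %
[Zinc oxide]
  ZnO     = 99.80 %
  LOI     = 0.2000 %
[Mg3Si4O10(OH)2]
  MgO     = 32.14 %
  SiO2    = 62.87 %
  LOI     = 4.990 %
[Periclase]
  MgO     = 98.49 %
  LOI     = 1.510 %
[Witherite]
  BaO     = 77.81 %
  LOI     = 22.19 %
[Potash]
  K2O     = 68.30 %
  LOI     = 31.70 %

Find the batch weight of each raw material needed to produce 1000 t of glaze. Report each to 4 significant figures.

Batch per 1000 t glaze:
  Silica sand: 372.7 t
  Zinc oxide: 148.1 t
  Mg3Si4O10(OH)2: 207.7 t
  Periclase: 66.64 t
  Witherite: 253.8 t
  Potash: 29.03 t
Total batch = 1078 t; LOI loss = 77.93 t; yield = 92.77%

The working math runs at exact precision from start to finish. Working values are printed rounded off to 4 significant figures when written out — each reported value takes exactly one rounding — derived quantities (ignition loss, totals, the yield, net glass mass, the six compositions) are rebuilt from the weighed amounts at 1000 t of glass in full precision, exactly as shown in the problem or the answer.
The oxide mass targets at 1000 t glaze:
  K2O: 1.983% × 1000 = 19.83 t
  ZnO: 14.78% × 1000 = 147.8 t
  BaO: 19.75% × 1000 = 197.5 t
  Al2O3: 0.1118% × 1000 = 1.118 t
  MgO: 13.24% × 1000 = 132.4 t
  SiO2: 50.14% × 1000 = 501.4 t
A balance pass over the oxides, per the reported batch figures, versus the basis set out (target by target, the sums agree inside rounding margins):
  K2O: 29.03·0.6830 = 19.83 t (target 19.83 t)
  ZnO: 148.1·0.9980 = 147.8 t (target 147.8 t)
  BaO: 253.8·0.7781 = 197.5 t (target 197.5 t)
  Al2O3: 372.7·0.003000 = 1.118 t (target 1.118 t)
  MgO: 207.7·0.3214 + 66.64·0.9849 = 132.4 t (target 132.4 t)
  SiO2: 372.7·0.9950 + 207.7·0.6287 = 501.4 t (target 501.4 t)
Glass-mass bookkeeping: whole batch net of LOI = 1000 t (the Σ of target masses is 1000 t; against the stated basis, 1000 t — any gap is answer rounding).
Whole-batch sum: Σ batch = 1078 t; ignition loss, Σ(batch × LOI) = 77.93 t; yield = glass ÷ total batch = 92.77%.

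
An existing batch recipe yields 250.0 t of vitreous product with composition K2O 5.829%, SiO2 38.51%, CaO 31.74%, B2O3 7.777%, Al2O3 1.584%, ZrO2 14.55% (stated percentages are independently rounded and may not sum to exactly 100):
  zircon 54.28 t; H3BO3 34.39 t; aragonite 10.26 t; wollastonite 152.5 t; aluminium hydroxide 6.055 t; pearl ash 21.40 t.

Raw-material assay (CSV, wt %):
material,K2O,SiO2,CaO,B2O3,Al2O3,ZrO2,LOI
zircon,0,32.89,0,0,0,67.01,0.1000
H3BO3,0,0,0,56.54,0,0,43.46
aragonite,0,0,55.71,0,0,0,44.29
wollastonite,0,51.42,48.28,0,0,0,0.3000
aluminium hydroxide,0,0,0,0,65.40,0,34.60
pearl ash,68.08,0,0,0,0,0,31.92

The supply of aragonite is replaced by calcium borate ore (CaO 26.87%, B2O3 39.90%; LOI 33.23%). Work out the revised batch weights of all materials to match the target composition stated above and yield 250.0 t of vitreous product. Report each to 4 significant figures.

Mid-chain values are printed, rounded to four significant digits, between the steps — all internal work maintains exact precision throughout. Exactly one rounding lands on each reported result. The derived quantities are recomputed at exact precision (glass mass, ignition loss, the totals, six oxide percentages, yield) starting from the weights at 250.0 t of glass, exactly as printed in the question or the answer.
The oxide mass targets at 250.0 t vitreous product:
  K2O: 5.829% × 250.0 = 14.57 t
  SiO2: 38.51% × 250.0 = 96.28 t
  CaO: 31.74% × 250.0 = 79.35 t
  B2O3: 7.777% × 250.0 = 19.44 t
  Al2O3: 1.584% × 250.0 = 3.960 t
  ZrO2: 14.55% × 250.0 = 36.38 t
Checking each oxide sum given the weights on record, relative to the basis at hand (summed amounts equal target values net of answer rounding effects):
  K2O: 21.40·0.6808 = 14.57 t (target 14.57 t)
  SiO2: 54.28·0.3289 + 152.5·0.5142 = 96.27 t (target 96.28 t)
  CaO: 21.28·0.2687 + 152.5·0.4828 = 79.34 t (target 79.35 t)
  B2O3: 19.37·0.5654 + 21.28·0.3990 = 19.44 t (target 19.44 t)
  Al2O3: 6.055·0.6540 = 3.960 t (target 3.960 t)
  ZrO2: 54.28·0.6701 = 36.37 t (target 36.38 t)
Consistency of the glass mass: total batch − LOI = 250.0 t (the targets, summed, come to 250.0 t; with the basis standing at 250.0 t — a pure rounding effect).
Adding the batch up: Σ batch = 274.9 t; LOI loss = Σ batch·LOI = 24.93 t; glass ÷ batch gives a yield of 90.93%.

Revised batch per 250.0 t vitreous product:
  zircon: 54.28 t
  H3BO3: 19.37 t
  calcium borate ore: 21.28 t
  wollastonite: 152.5 t
  aluminium hydroxide: 6.055 t
  pearl ash: 21.40 t
Total batch = 274.9 t; LOI loss = 24.93 t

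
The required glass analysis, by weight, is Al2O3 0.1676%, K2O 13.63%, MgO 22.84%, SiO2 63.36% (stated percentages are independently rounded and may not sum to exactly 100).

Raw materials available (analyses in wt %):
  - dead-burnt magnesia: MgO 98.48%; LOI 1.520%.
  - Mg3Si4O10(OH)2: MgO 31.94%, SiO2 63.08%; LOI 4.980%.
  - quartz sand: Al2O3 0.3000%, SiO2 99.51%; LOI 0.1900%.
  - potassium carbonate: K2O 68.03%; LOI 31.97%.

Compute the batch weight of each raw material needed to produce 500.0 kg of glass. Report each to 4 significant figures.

Every computation carries full float precision end to end; mid-chain values are printed rounded off to 4 significant figures across the worked steps; each reported result is rounded a single time — derived quantities (yield, glass mass, the totals, LOI, four oxide percentages) are rebuilt at full float precision from the batch weights on 500.0 kg of glass as given in the question or the answer.
Target masses of each oxide per 500.0 kg glass:
  Al2O3: 0.1676% × 500.0 = 0.8380 kg
  K2O: 13.63% × 500.0 = 68.15 kg
  MgO: 22.84% × 500.0 = 114.2 kg
  SiO2: 63.36% × 500.0 = 316.8 kg
Per-oxide balance check applying the batch weights above, on the stated basis (sum by sum, the targets are met once rounding is allowed for):
  Al2O3: 279.3·0.003000 = 0.8379 kg (target 0.8380 kg)
  K2O: 100.2·0.6803 = 68.17 kg (target 68.15 kg)
  MgO: 96.00·0.9848 + 61.57·0.3194 = 114.2 kg (target 114.2 kg)
  SiO2: 61.57·0.6308 + 279.3·0.9951 = 316.8 kg (target 316.8 kg)
Auditing the glass mass value: the batch minus its LOI: 500.0 kg (the Σ of target masses is 500.0 kg; stated basis 500.0 kg — gaps are rounding artifacts).
Batch grand total — Σ batch = 537.1 kg; LOI loss = Σ batch·LOI = 37.09 kg; yield, glass over the total, = 93.09%.

Batch per 500.0 kg glass:
  dead-burnt magnesia: 96.00 kg
  Mg3Si4O10(OH)2: 61.57 kg
  quartz sand: 279.3 kg
  potassium carbonate: 100.2 kg
Total batch = 537.1 kg; LOI loss = 37.09 kg; yield = 93.09%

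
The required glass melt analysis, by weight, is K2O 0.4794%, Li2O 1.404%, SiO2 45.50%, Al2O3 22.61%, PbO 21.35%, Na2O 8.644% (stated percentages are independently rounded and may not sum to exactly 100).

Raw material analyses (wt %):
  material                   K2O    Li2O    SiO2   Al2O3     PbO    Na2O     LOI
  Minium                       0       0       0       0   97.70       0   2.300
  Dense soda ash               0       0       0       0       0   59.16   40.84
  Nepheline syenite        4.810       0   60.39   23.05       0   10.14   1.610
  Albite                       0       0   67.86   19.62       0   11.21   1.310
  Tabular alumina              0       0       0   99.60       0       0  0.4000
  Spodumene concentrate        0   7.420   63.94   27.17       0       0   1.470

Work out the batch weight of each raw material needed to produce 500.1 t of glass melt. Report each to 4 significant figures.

The working math carries exact precision in all steps. Values along the way appear (rounded to 4 significant figures) on the page — each reported result undergoes a single rounding; the derived quantities are re-derived using the weight values per 500.1 t of glass at exact precision (LOI, the yield, glass mass, the six compositions, totals), as quoted within either problem or answer.
Oxide mass targets, per 500.1 t glass melt:
  K2O: 0.4794% × 500.1 = 2.397 t
  Li2O: 1.404% × 500.1 = 7.021 t
  SiO2: 45.50% × 500.1 = 227.5 t
  Al2O3: 22.61% × 500.1 = 113.1 t
  PbO: 21.35% × 500.1 = 106.8 t
  Na2O: 8.644% × 500.1 = 43.23 t
Mass-balance tally per oxide from the weights as reported, per the basis as stated (delivered sums recover each target given rounding of the digits):
  K2O: 49.84·0.04810 = 2.397 t (target 2.397 t)
  Li2O: 94.63·0.07420 = 7.022 t (target 7.021 t)
  SiO2: 49.84·0.6039 + 201.8·0.6786 + 94.63·0.6394 = 227.5 t (target 227.5 t)
  Al2O3: 49.84·0.2305 + 201.8·0.1962 + 36.43·0.9960 + 94.63·0.2717 = 113.1 t (target 113.1 t)
  PbO: 109.3·0.9770 = 106.8 t (target 106.8 t)
  Na2O: 26.29·0.5916 + 49.84·0.1014 + 201.8·0.1121 = 43.23 t (target 43.23 t)
Auditing the glass mass value: the batch minus its LOI: 500.1 t (oxide target masses add up to 500.0 t; the stated basis being 500.1 t — gaps are rounding artifacts).
Summing the batch: Σ batch = 518.3 t; LOI removed, Σ of batch·LOI: 18.23 t; yield, glass over the total, = 96.48%.

Batch per 500.1 t glass melt:
  Minium: 109.3 t
  Dense soda ash: 26.29 t
  Nepheline syenite: 49.84 t
  Albite: 201.8 t
  Tabular alumina: 36.43 t
  Spodumene concentrate: 94.63 t
Total batch = 518.3 t; LOI loss = 18.23 t; yield = 96.48%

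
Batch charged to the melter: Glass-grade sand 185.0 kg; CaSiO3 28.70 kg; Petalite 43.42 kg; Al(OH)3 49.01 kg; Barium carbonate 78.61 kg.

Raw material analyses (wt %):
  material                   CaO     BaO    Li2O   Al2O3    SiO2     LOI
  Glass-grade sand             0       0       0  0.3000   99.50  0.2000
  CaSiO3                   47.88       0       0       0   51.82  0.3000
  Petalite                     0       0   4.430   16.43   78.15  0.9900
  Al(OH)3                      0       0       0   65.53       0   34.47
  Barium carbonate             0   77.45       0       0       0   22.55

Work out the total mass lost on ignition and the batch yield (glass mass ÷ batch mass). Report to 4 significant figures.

LOI loss = 35.51 kg; glass = 349.2 kg; yield = 90.77%

In-progress results appear, with 4-significant-digit rounding, within the worked lines. The working math carries full precision at each step. Each reported value receives exactly one rounding — all derived quantities (the five compositions, LOI, the yield, net glass mass, totals) are computed at exact precision using the weight values for 349.2 kg of glass as set out in the question or the answer.
Each material's LOI contribution:
  Glass-grade sand: 185.0 × 0.002000 = 0.3700 kg
  CaSiO3: 28.70 × 0.003000 = 0.08610 kg
  Petalite: 43.42 × 0.009900 = 0.4299 kg
  Al(OH)3: 49.01 × 0.3447 = 16.89 kg
  Barium carbonate: 78.61 × 0.2255 = 17.73 kg
Total LOI = 35.51 kg
Glass = batch − LOI = 384.7 − 35.51 = 349.2 kg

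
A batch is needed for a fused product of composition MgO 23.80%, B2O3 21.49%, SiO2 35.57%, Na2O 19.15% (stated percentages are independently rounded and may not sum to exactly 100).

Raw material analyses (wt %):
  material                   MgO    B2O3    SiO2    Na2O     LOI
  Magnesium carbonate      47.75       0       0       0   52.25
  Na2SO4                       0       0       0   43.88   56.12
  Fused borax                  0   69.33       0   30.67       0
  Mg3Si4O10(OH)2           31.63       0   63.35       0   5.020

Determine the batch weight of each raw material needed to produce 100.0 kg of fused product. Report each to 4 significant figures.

Batch per 100.0 kg fused product:
  Magnesium carbonate: 12.65 kg
  Na2SO4: 21.98 kg
  Fused borax: 31.00 kg
  Mg3Si4O10(OH)2: 56.15 kg
Total batch = 121.8 kg; LOI loss = 21.76 kg; yield = 82.13%

Mid-chain values are shown, rounded to four significant digits, when written out. Every computation keeps full precision through every step; every reported result takes a single rounding — all derived quantities are re-derived from the weighed amounts for 100.0 kg of glass at full float precision (four oxide percentages, totals, LOI, yield, net glass mass), as set out in either problem or answer.
The oxide mass targets at 100.0 kg fused product:
  MgO: 23.80% × 100.0 = 23.80 kg
  B2O3: 21.49% × 100.0 = 21.49 kg
  SiO2: 35.57% × 100.0 = 35.57 kg
  Na2O: 19.15% × 100.0 = 19.15 kg
A balance pass over the oxides, using the reported weights, relative to the basis at hand (sums match the target masses up to rounding of the answer):
  MgO: 12.65·0.4775 + 56.15·0.3163 = 23.80 kg (target 23.80 kg)
  B2O3: 31.00·0.6933 = 21.49 kg (target 21.49 kg)
  SiO2: 56.15·0.6335 = 35.57 kg (target 35.57 kg)
  Na2O: 21.98·0.4388 + 31.00·0.3067 = 19.15 kg (target 19.15 kg)
Glass-mass bookkeeping: net batch after ignition = 100.0 kg (oxide target masses add up to 100.0 kg; versus the stated basis of 100.0 kg — deltas are rounding alone).
Whole-batch sum: Σ batch = 121.8 kg; Σ batch·LOI gives LOI loss = 21.76 kg; glass ÷ batch gives a yield of 82.13%.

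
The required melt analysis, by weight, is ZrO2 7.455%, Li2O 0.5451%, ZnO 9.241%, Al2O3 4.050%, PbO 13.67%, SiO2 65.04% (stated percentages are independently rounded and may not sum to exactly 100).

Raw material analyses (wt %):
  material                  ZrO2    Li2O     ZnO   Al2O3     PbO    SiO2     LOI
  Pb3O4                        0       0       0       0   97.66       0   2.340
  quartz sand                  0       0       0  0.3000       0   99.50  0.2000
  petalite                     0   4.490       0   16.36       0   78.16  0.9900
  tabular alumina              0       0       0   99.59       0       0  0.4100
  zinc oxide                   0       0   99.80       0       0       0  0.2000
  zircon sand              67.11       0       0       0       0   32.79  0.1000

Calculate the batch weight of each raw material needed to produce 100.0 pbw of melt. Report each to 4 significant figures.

Batch per 100.0 pbw melt:
  Pb3O4: 14.00 pbw
  quartz sand: 52.17 pbw
  petalite: 12.14 pbw
  tabular alumina: 1.915 pbw
  zinc oxide: 9.260 pbw
  zircon sand: 11.11 pbw
Total batch = 100.6 pbw; LOI loss = 0.5896 pbw; yield = 99.41%

All arithmetic maintains full precision from start to finish; values along the way appear with 4-significant-digit rounding at each printed step — each reported number carries a single rounding. All derived quantities are computed at full float precision (six oxide percentages, glass mass, totals, the yield, LOI) from the weighed amounts for 100.0 pbw of glass, as they appear in the problem or answer text.
Per-oxide target masses for 100.0 pbw melt:
  ZrO2: 7.455% × 100.0 = 7.455 pbw
  Li2O: 0.5451% × 100.0 = 0.5451 pbw
  ZnO: 9.241% × 100.0 = 9.241 pbw
  Al2O3: 4.050% × 100.0 = 4.050 pbw
  PbO: 13.67% × 100.0 = 13.67 pbw
  SiO2: 65.04% × 100.0 = 65.04 pbw
Checking each oxide sum on the weights just shown, per the basis as stated (target by target, the sums agree net of answer rounding effects):
  ZrO2: 11.11·0.6711 = 7.456 pbw (target 7.455 pbw)
  Li2O: 12.14·0.04490 = 0.5451 pbw (target 0.5451 pbw)
  ZnO: 9.260·0.9980 = 9.241 pbw (target 9.241 pbw)
  Al2O3: 52.17·0.003000 + 12.14·0.1636 + 1.915·0.9959 = 4.050 pbw (target 4.050 pbw)
  PbO: 14.00·0.9766 = 13.67 pbw (target 13.67 pbw)
  SiO2: 52.17·0.9950 + 12.14·0.7816 + 11.11·0.3279 = 65.04 pbw (target 65.04 pbw)
Glass-mass bookkeeping: total charge less LOI = 100.0 pbw (the Σ of target masses is 100.0 pbw; against the stated basis, 100.0 pbw — gaps are rounding artifacts).
Adding the batch up: Σ batch = 100.6 pbw; the LOI term Σ batch·LOI equals 0.5896 pbw; glass ÷ batch gives a yield of 99.41%.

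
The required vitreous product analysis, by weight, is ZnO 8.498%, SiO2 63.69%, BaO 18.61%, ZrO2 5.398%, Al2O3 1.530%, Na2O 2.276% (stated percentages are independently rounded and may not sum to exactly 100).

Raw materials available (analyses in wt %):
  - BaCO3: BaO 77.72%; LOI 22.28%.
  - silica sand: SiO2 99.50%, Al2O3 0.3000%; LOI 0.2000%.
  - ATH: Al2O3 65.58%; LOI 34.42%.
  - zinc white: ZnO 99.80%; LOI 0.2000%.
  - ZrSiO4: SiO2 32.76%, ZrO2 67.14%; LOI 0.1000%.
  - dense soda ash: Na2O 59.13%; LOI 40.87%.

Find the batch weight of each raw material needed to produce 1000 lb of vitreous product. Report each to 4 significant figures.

The intermediate values are displayed rounded off to 4 significant digits in the working; full precision is held from start to finish — each reported value receives exactly one rounding; derived quantities, including ignition loss, the six compositions, yield, glass mass, the totals, are re-derived starting from the weights on 1000 lb of glass in exact precision precisely as stated by the question or the answer.
Per-oxide target masses for 1000 lb vitreous product:
  ZnO: 8.498% × 1000 = 84.98 lb
  SiO2: 63.69% × 1000 = 636.9 lb
  BaO: 18.61% × 1000 = 186.1 lb
  ZrO2: 5.398% × 1000 = 53.98 lb
  Al2O3: 1.530% × 1000 = 15.30 lb
  Na2O: 2.276% × 1000 = 22.76 lb
Sums-versus-targets review applying the batch weights above, for the quoted basis mass (oxide sums agree with the targets modulo rounding of the values):
  ZnO: 85.15·0.9980 = 84.98 lb (target 84.98 lb)
  SiO2: 613.6·0.9950 + 80.40·0.3276 = 636.9 lb (target 636.9 lb)
  BaO: 239.4·0.7772 = 186.1 lb (target 186.1 lb)
  ZrO2: 80.40·0.6714 = 53.98 lb (target 53.98 lb)
  Al2O3: 613.6·0.003000 + 20.52·0.6558 = 15.30 lb (target 15.30 lb)
  Na2O: 38.49·0.5913 = 22.76 lb (target 22.76 lb)
Consistency of the glass mass: whole batch net of LOI = 999.9 lb (the targets, summed, come to 1000 lb; the stated basis being 1000 lb — rounding explains the deltas).
Batch grand total — Σ batch = 1078 lb; loss to ignition Σ batch·LOI = 77.61 lb; the yield ratio, glass ÷ batch: 92.80%.

Batch per 1000 lb vitreous product:
  BaCO3: 239.4 lb
  silica sand: 613.6 lb
  ATH: 20.52 lb
  zinc white: 85.15 lb
  ZrSiO4: 80.40 lb
  dense soda ash: 38.49 lb
Total batch = 1078 lb; LOI loss = 77.61 lb; yield = 92.80%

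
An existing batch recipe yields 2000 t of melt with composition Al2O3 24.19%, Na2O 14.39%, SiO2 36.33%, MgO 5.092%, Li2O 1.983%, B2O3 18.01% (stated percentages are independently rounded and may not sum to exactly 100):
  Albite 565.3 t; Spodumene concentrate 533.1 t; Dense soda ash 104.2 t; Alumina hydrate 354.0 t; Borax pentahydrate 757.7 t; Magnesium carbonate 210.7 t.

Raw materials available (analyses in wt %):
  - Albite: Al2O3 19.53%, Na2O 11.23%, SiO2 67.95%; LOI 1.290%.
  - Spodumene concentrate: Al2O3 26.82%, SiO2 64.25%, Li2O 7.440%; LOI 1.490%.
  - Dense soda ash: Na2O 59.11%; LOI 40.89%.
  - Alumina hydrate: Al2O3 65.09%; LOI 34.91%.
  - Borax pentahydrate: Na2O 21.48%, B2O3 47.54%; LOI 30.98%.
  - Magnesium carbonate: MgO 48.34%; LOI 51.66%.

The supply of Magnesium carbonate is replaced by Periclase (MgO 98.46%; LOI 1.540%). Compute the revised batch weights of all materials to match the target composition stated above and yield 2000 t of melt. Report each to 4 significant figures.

Revised batch per 2000 t melt:
  Albite: 565.3 t
  Spodumene concentrate: 533.1 t
  Dense soda ash: 104.2 t
  Alumina hydrate: 354.0 t
  Borax pentahydrate: 757.7 t
  Periclase: 103.4 t
Total batch = 2418 t; LOI loss = 417.8 t

Intermediates are printed, rounded to four significant figures, at each printed step. Every computation keeps full precision from start to finish. Every reported figure sees exactly one rounding; the derived quantities (ignition loss, six oxide percentages, yield, totals, glass mass) are recomputed from the batch weights at 2000 t of glass in full precision precisely as stated by the problem or answer text.
Per-oxide target masses for 2000 t melt:
  Al2O3: 24.19% × 2000 = 483.8 t
  Na2O: 14.39% × 2000 = 287.8 t
  SiO2: 36.33% × 2000 = 726.6 t
  MgO: 5.092% × 2000 = 101.8 t
  Li2O: 1.983% × 2000 = 39.66 t
  B2O3: 18.01% × 2000 = 360.2 t
Mass-balance tally per oxide using the reported weights, relative to the basis at hand (oxide sums agree with the targets given rounding of the digits):
  Al2O3: 565.3·0.1953 + 533.1·0.2682 + 354.0·0.6509 = 483.8 t (target 483.8 t)
  Na2O: 565.3·0.1123 + 104.2·0.5911 + 757.7·0.2148 = 287.8 t (target 287.8 t)
  SiO2: 565.3·0.6795 + 533.1·0.6425 = 726.6 t (target 726.6 t)
  MgO: 103.4·0.9846 = 101.8 t (target 101.8 t)
  Li2O: 533.1·0.07440 = 39.66 t (target 39.66 t)
  B2O3: 757.7·0.4754 = 360.2 t (target 360.2 t)
Consistency of the glass mass: total batch − LOI = 2000 t (per-oxide target masses sum to 2000 t; basis as stated: 2000 t — differing by rounding only).
Batch total: Σ batch = 2418 t; LOI removed, Σ of batch·LOI: 417.8 t; yield, glass over the total, = 82.72%.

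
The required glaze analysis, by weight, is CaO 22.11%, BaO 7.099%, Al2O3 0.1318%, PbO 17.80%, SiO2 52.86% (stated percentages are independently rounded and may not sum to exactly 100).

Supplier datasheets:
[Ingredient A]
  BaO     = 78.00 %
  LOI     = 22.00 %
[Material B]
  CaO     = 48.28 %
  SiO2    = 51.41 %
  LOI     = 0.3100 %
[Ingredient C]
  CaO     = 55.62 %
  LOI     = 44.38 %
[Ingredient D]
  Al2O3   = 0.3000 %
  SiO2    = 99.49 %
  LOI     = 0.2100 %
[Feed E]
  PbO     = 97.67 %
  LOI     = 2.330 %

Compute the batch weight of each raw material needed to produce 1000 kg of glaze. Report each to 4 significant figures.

The intermediate values are displayed rounded off to 4 significant figures in the printout; all arithmetic carries full float precision end to end; each reported result receives exactly one rounding. The derived quantities, which include five oxide percentages, totals, ignition loss, the yield, net glass mass, are computed at full float precision, as quoted within problem or answer, from the weighed amounts for 1000 kg of glass.
The oxide mass targets at 1000 kg glaze:
  CaO: 22.11% × 1000 = 221.1 kg
  BaO: 7.099% × 1000 = 70.99 kg
  Al2O3: 0.1318% × 1000 = 1.318 kg
  PbO: 17.80% × 1000 = 178.0 kg
  SiO2: 52.86% × 1000 = 528.6 kg
Sums-versus-targets review per the reported batch figures, on the stated basis (oxide sums agree with the targets once rounding is allowed for):
  CaO: 178.0·0.4828 + 243.0·0.5562 = 221.1 kg (target 221.1 kg)
  BaO: 91.01·0.7800 = 70.99 kg (target 70.99 kg)
  Al2O3: 439.3·0.003000 = 1.318 kg (target 1.318 kg)
  PbO: 182.2·0.9767 = 178.0 kg (target 178.0 kg)
  SiO2: 178.0·0.5141 + 439.3·0.9949 = 528.6 kg (target 528.6 kg)
Mass balance on the glass: Σ batch − LOI loss = 999.9 kg (the targets, summed, come to 1000 kg; against the stated basis, 1000 kg — deltas are rounding alone).
Summing the batch: Σ batch = 1134 kg; the LOI term Σ batch·LOI equals 133.6 kg; as yield: glass ÷ batch → 88.21%.

Batch per 1000 kg glaze:
  Ingredient A: 91.01 kg
  Material B: 178.0 kg
  Ingredient C: 243.0 kg
  Ingredient D: 439.3 kg
  Feed E: 182.2 kg
Total batch = 1134 kg; LOI loss = 133.6 kg; yield = 88.21%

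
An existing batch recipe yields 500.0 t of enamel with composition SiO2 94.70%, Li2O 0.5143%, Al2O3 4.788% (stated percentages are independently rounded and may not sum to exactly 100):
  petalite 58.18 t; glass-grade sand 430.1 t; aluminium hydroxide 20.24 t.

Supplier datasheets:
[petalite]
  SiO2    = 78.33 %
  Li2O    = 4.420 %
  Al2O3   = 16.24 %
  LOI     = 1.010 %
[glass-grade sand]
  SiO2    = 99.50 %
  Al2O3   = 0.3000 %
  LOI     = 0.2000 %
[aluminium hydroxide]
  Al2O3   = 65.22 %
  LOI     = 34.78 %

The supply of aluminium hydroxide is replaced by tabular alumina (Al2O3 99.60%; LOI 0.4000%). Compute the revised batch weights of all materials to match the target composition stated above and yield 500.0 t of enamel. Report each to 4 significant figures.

Revised batch per 500.0 t enamel:
  petalite: 58.18 t
  glass-grade sand: 430.1 t
  tabular alumina: 13.25 t
Total batch = 501.5 t; LOI loss = 1.501 t

Values along the way are displayed rounded off to 4 significant figures on the page; all arithmetic carries full precision from start to finish — each reported value is rounded only once; the derived quantities, including glass mass, LOI, the totals, yield, three oxide percentages, are recomputed from the batch weights for 500.0 t of glass in exact precision, as set out in the problem or answer text.
Target masses of each oxide per 500.0 t enamel:
  SiO2: 94.70% × 500.0 = 473.5 t
  Li2O: 0.5143% × 500.0 = 2.572 t
  Al2O3: 4.788% × 500.0 = 23.94 t
Mass-balance tally per oxide working from each reported weight, per the basis as stated (oxide sums agree with the targets inside rounding margins):
  SiO2: 58.18·0.7833 + 430.1·0.9950 = 473.5 t (target 473.5 t)
  Li2O: 58.18·0.04420 = 2.572 t (target 2.572 t)
  Al2O3: 58.18·0.1624 + 430.1·0.003000 + 13.25·0.9960 = 23.94 t (target 23.94 t)
Glass-mass bookkeeping: batch Σ − ignition loss = 500.0 t (the targets, summed, come to 500.0 t; with the basis standing at 500.0 t — deltas are rounding alone).
Adding the batch up: Σ batch = 501.5 t; LOI removed, Σ of batch·LOI: 1.501 t; as yield: glass ÷ batch → 99.70%.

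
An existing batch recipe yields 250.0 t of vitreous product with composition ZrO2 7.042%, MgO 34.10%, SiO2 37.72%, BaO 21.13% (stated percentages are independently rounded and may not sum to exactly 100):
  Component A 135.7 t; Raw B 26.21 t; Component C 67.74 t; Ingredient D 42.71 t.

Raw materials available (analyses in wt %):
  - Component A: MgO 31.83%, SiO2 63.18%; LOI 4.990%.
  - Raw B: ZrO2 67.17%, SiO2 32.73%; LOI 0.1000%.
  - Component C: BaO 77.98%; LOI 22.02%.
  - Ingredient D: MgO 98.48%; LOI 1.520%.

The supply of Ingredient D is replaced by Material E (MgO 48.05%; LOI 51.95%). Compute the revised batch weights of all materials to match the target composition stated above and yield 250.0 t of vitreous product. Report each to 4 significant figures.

Every computation carries full float precision through every step. Working values appear rounded to four significant digits alongside each step. A single rounding yields every reported number — all derived quantities (the totals, four oxide percentages, net glass mass, the yield, LOI) are computed from the batch weights per 250.0 t of glass in full float precision, as they appear in question or answer.
Oxide-by-oxide targets in 250.0 t vitreous product:
  ZrO2: 7.042% × 250.0 = 17.60 t
  MgO: 34.10% × 250.0 = 85.25 t
  SiO2: 37.72% × 250.0 = 94.30 t
  BaO: 21.13% × 250.0 = 52.82 t
Sums-versus-targets review working from each reported weight, relative to the basis at hand (every target is met by its sum inside rounding margins):
  ZrO2: 26.21·0.6717 = 17.61 t (target 17.60 t)
  MgO: 135.7·0.3183 + 87.54·0.4805 = 85.26 t (target 85.25 t)
  SiO2: 135.7·0.6318 + 26.21·0.3273 = 94.31 t (target 94.30 t)
  BaO: 67.74·0.7798 = 52.82 t (target 52.82 t)
Mass balance on the glass: whole batch net of LOI = 250.0 t (targets for the oxides total 250.0 t; the stated basis being 250.0 t — rounding explains the deltas).
Batch grand total — Σ batch = 317.2 t; the LOI term Σ batch·LOI equals 67.19 t; the yield ratio, glass ÷ batch: 78.82%.

Revised batch per 250.0 t vitreous product:
  Component A: 135.7 t
  Raw B: 26.21 t
  Component C: 67.74 t
  Material E: 87.54 t
Total batch = 317.2 t; LOI loss = 67.19 t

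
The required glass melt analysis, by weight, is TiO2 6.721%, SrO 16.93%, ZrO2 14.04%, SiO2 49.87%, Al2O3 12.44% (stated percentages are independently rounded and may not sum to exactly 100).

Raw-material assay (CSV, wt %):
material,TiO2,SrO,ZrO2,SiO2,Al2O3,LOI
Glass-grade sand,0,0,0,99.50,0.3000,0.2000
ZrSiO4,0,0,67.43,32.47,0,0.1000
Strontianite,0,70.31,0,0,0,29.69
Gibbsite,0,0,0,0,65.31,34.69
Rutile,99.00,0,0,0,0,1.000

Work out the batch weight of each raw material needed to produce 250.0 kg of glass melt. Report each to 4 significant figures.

The intermediate values are printed, rounded to 4 significant figures, as written. Every computation maintains full float precision from first step to last; exactly one rounding is applied to each reported value. The derived quantities, which include yield, totals, LOI, five oxide percentages, glass mass, are computed in full float precision, as given in either problem or answer, starting from the weights at 250.0 kg of glass.
Target masses of each oxide per 250.0 kg glass melt:
  TiO2: 6.721% × 250.0 = 16.80 kg
  SrO: 16.93% × 250.0 = 42.32 kg
  ZrO2: 14.04% × 250.0 = 35.10 kg
  SiO2: 49.87% × 250.0 = 124.7 kg
  Al2O3: 12.44% × 250.0 = 31.10 kg
Verifying the oxide balance given the weights on record, under the basis named above (sums match the target masses net of answer rounding effects):
  TiO2: 16.97·0.9900 = 16.80 kg (target 16.80 kg)
  SrO: 60.20·0.7031 = 42.33 kg (target 42.32 kg)
  ZrO2: 52.05·0.6743 = 35.10 kg (target 35.10 kg)
  SiO2: 108.3·0.9950 + 52.05·0.3247 = 124.7 kg (target 124.7 kg)
  Al2O3: 108.3·0.003000 + 47.12·0.6531 = 31.10 kg (target 31.10 kg)
Glass-mass closure: batch Σ − ignition loss = 250.0 kg (the targets, summed, come to 250.0 kg; basis as stated: 250.0 kg — gaps are rounding artifacts).
Batch total: Σ batch = 284.6 kg; loss to ignition Σ batch·LOI = 34.66 kg; yield: glass divided by total = 87.82%.

Batch per 250.0 kg glass melt:
  Glass-grade sand: 108.3 kg
  ZrSiO4: 52.05 kg
  Strontianite: 60.20 kg
  Gibbsite: 47.12 kg
  Rutile: 16.97 kg
Total batch = 284.6 kg; LOI loss = 34.66 kg; yield = 87.82%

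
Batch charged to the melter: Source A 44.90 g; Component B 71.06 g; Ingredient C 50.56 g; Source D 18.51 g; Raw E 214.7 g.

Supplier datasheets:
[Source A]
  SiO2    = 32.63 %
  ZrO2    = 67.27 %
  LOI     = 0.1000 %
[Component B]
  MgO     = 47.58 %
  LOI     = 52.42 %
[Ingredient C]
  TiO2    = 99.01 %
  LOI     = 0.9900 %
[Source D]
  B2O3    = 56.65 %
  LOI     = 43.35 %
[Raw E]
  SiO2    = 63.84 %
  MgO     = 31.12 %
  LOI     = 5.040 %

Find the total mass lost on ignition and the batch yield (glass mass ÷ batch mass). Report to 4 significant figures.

Intermediates are rounded off to 4 significant digits as shown — the working math keeps full precision end to end; a single rounding finalizes every reported value. The derived quantities (yield, ignition loss, five oxide percentages, the totals, glass mass) are rebuilt in full precision from the batch weights on 343.1 g of glass, as set out in the question or the answer.
Material-by-material LOI:
  Source A: 44.90 × 0.001000 = 0.04490 g
  Component B: 71.06 × 0.5242 = 37.25 g
  Ingredient C: 50.56 × 0.009900 = 0.5005 g
  Source D: 18.51 × 0.4335 = 8.024 g
  Raw E: 214.7 × 0.05040 = 10.82 g
Total LOI = 56.64 g
Glass = batch − LOI = 399.7 − 56.64 = 343.1 g

LOI loss = 56.64 g; glass = 343.1 g; yield = 85.83%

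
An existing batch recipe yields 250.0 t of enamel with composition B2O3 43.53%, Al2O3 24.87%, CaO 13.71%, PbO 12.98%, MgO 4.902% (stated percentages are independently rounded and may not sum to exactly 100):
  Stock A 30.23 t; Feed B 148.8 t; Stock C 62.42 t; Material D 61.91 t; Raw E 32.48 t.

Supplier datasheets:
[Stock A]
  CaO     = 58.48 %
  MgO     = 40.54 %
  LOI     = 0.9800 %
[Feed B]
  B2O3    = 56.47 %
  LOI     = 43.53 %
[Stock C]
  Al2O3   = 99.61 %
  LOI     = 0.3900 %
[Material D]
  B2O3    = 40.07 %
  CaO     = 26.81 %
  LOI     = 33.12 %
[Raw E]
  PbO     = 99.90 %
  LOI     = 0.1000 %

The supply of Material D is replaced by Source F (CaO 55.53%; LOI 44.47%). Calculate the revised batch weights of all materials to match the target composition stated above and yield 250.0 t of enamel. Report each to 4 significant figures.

Exact precision is maintained in every operation; intermediates are displayed, rounded to four significant digits, between the steps; each reported value sees exactly one rounding — the derived quantities (ignition loss, totals, the yield, glass mass, the five compositions) are computed at full float precision from the batch weights on 250.0 t of glass as written in question or answer.
Target oxide masses per 250.0 t enamel:
  B2O3: 43.53% × 250.0 = 108.8 t
  Al2O3: 24.87% × 250.0 = 62.18 t
  CaO: 13.71% × 250.0 = 34.28 t
  PbO: 12.98% × 250.0 = 32.45 t
  MgO: 4.902% × 250.0 = 12.26 t
Verifying the oxide balance per the reported batch figures, relative to the basis at hand (each sum matches its target mass inside rounding margins):
  B2O3: 192.7·0.5647 = 108.8 t (target 108.8 t)
  Al2O3: 62.42·0.9961 = 62.18 t (target 62.18 t)
  CaO: 30.23·0.5848 + 29.89·0.5553 = 34.28 t (target 34.28 t)
  PbO: 32.48·0.9990 = 32.45 t (target 32.45 t)
  MgO: 30.23·0.4054 = 12.26 t (target 12.26 t)
Glass-mass closure: Σ batch − LOI loss = 250.0 t (the Σ of target masses is 250.0 t; basis as stated: 250.0 t — differing by rounding only).
Adding the batch up: Σ batch = 347.7 t; the LOI term Σ batch·LOI equals 97.75 t; as yield: glass ÷ batch → 71.89%.

Revised batch per 250.0 t enamel:
  Stock A: 30.23 t
  Feed B: 192.7 t
  Stock C: 62.42 t
  Source F: 29.89 t
  Raw E: 32.48 t
Total batch = 347.7 t; LOI loss = 97.75 t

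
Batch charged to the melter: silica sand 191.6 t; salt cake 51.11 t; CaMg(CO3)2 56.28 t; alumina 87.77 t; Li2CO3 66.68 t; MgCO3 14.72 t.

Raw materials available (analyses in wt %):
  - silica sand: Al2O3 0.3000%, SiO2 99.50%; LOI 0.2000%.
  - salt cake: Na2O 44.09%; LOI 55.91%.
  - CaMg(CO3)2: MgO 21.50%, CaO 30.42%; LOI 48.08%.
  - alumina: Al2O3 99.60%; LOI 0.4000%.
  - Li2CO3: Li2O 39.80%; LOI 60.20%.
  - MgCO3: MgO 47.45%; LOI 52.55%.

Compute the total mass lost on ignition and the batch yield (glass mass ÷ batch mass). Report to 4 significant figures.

LOI loss = 104.2 t; glass = 363.9 t; yield = 77.73%

The intermediate values are printed, with 4-significant-figure rounding, between the steps — the whole derivation runs at exact precision from first step to last; a single rounding produces each reported figure — the derived quantities are rebuilt starting from the weights at 363.9 t of glass in full float precision (net glass mass, the six compositions, yield, the totals, ignition loss) as given in problem or answer.
LOI of each material in turn:
  silica sand: 191.6 × 0.002000 = 0.3832 t
  salt cake: 51.11 × 0.5591 = 28.58 t
  CaMg(CO3)2: 56.28 × 0.4808 = 27.06 t
  alumina: 87.77 × 0.004000 = 0.3511 t
  Li2CO3: 66.68 × 0.6020 = 40.14 t
  MgCO3: 14.72 × 0.5255 = 7.735 t
Total LOI = 104.2 t
Glass = batch − LOI = 468.2 − 104.2 = 363.9 t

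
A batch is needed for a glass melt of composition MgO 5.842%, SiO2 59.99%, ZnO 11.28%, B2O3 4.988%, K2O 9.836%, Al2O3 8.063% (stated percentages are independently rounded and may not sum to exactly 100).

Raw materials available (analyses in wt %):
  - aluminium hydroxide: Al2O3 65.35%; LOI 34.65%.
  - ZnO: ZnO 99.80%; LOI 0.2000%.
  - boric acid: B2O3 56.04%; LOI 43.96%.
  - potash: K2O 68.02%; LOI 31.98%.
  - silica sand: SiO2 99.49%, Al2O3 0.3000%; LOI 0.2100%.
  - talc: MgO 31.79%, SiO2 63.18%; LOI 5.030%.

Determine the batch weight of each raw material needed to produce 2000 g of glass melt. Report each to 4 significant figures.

Batch per 2000 g glass melt:
  aluminium hydroxide: 242.3 g
  ZnO: 226.1 g
  boric acid: 178.0 g
  potash: 289.2 g
  silica sand: 972.6 g
  talc: 367.5 g
Total batch = 2276 g; LOI loss = 275.7 g; yield = 87.89%

The intermediate values are printed (rounded to four significant figures) within the worked lines; exact precision is kept all the way through; every reported result takes just one rounding; derived quantities are recomputed from the batch weights at 2000 g of glass in exact precision (the yield, ignition loss, totals, six oxide percentages, glass mass) as they appear in the question or the answer.
Oxide mass targets, per 2000 g glass melt:
  MgO: 5.842% × 2000 = 116.8 g
  SiO2: 59.99% × 2000 = 1200 g
  ZnO: 11.28% × 2000 = 225.6 g
  B2O3: 4.988% × 2000 = 99.76 g
  K2O: 9.836% × 2000 = 196.7 g
  Al2O3: 8.063% × 2000 = 161.3 g
Oxide-by-oxide audit on the weights just shown, relative to the basis at hand (every target is met by its sum up to rounding of the answer):
  MgO: 367.5·0.3179 = 116.8 g (target 116.8 g)
  SiO2: 972.6·0.9949 + 367.5·0.6318 = 1200 g (target 1200 g)
  ZnO: 226.1·0.9980 = 225.6 g (target 225.6 g)
  B2O3: 178.0·0.5604 = 99.75 g (target 99.76 g)
  K2O: 289.2·0.6802 = 196.7 g (target 196.7 g)
  Al2O3: 242.3·0.6535 + 972.6·0.003000 = 161.3 g (target 161.3 g)
Glass-mass bookkeeping: whole batch net of LOI = 2000 g (summing oxide targets gives 2000 g; stated basis 2000 g — any gap is answer rounding).
Whole-batch sum: Σ batch = 2276 g; loss to ignition Σ batch·LOI = 275.7 g; yield = glass ÷ total batch = 87.89%.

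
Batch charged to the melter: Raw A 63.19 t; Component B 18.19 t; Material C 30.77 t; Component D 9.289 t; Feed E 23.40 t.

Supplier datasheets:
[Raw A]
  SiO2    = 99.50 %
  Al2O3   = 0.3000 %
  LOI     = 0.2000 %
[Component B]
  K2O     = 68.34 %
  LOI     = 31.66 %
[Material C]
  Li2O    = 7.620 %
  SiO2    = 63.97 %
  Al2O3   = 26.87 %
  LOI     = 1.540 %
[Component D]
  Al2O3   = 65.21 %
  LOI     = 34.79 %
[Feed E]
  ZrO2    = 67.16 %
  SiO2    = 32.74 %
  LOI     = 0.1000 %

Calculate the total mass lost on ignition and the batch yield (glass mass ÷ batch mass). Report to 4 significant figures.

LOI loss = 9.614 t; glass = 135.2 t; yield = 93.36%

In-progress results are displayed rounded off to 4 significant digits across the worked steps. Each numeric step carries exact precision at every stage — every reported value includes exactly one rounding; the derived quantities are computed at full float precision (the yield, glass mass, the totals, LOI, the five compositions) from the weighed amounts at 135.2 t of glass as set out in problem or answer.
Material-by-material LOI:
  Raw A: 63.19 × 0.002000 = 0.1264 t
  Component B: 18.19 × 0.3166 = 5.759 t
  Material C: 30.77 × 0.01540 = 0.4739 t
  Component D: 9.289 × 0.3479 = 3.232 t
  Feed E: 23.40 × 0.001000 = 0.02340 t
Total LOI = 9.614 t
Glass = batch − LOI = 144.8 − 9.614 = 135.2 t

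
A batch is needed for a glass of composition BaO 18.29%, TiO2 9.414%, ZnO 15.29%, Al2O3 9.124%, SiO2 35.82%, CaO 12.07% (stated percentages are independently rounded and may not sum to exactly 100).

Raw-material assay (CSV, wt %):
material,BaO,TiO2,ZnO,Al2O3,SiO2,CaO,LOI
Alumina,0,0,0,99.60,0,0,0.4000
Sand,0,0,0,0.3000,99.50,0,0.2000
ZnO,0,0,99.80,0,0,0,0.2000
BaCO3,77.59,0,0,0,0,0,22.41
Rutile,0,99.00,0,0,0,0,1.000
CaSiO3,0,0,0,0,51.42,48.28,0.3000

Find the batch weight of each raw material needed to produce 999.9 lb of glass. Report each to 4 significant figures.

Batch per 999.9 lb glass:
  Alumina: 90.90 lb
  Sand: 230.8 lb
  ZnO: 153.2 lb
  BaCO3: 235.7 lb
  Rutile: 95.08 lb
  CaSiO3: 250.0 lb
Total batch = 1056 lb; LOI loss = 55.65 lb; yield = 94.73%

Intermediates are displayed rounded to 4 significant digits as written; the whole derivation carries exact precision through the solve. Every reported result is rounded only once. All derived quantities (the six compositions, LOI, the totals, glass mass, the yield) are re-derived in full float precision using the weight values for 999.9 lb of glass, precisely as stated by the question or the answer.
Oxide-by-oxide targets in 999.9 lb glass:
  BaO: 18.29% × 999.9 = 182.9 lb
  TiO2: 9.414% × 999.9 = 94.13 lb
  ZnO: 15.29% × 999.9 = 152.9 lb
  Al2O3: 9.124% × 999.9 = 91.23 lb
  SiO2: 35.82% × 999.9 = 358.2 lb
  CaO: 12.07% × 999.9 = 120.7 lb
Sums-versus-targets review from the weights as reported, per the basis as stated (summed amounts equal target values exact up to rounding of places):
  BaO: 235.7·0.7759 = 182.9 lb (target 182.9 lb)
  TiO2: 95.08·0.9900 = 94.13 lb (target 94.13 lb)
  ZnO: 153.2·0.9980 = 152.9 lb (target 152.9 lb)
  Al2O3: 90.90·0.9960 + 230.8·0.003000 = 91.23 lb (target 91.23 lb)
  SiO2: 230.8·0.9950 + 250.0·0.5142 = 358.2 lb (target 358.2 lb)
  CaO: 250.0·0.4828 = 120.7 lb (target 120.7 lb)
Glass-mass sanity pass: whole batch net of LOI = 1000 lb (the Σ of target masses is 1000 lb; against the stated basis, 999.9 lb — a pure rounding effect).
Summing the batch: Σ batch = 1056 lb; LOI loss = Σ batch·LOI = 55.65 lb; glass ÷ batch gives a yield of 94.73%.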